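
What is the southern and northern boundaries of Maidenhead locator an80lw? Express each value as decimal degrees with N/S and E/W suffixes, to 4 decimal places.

Field A=0, N=13: +0·20° lon, +13·10° lat → SW at lon -180°, lat 40°.
Square 8, 0: +8·2° lon, +0·1° lat → SW at lon -164°, lat 40°.
Subsquare l=11, w=22: +11·0.0833333° lon, +22·0.0416667° lat → SW at lon -163.083°, lat 40.9167°.
Cell spans 0.0833333° lon × 0.0416667° lat.
south 40.9167° N, north 40.9583° N.

40.9167° N, 40.9583° N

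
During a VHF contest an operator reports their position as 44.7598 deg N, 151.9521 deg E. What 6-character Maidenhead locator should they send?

QN54xs

Add 180° to longitude and 90° to latitude: 331.9521, 134.7598.
Field: 331.9521/20 → 16 → Q, 134.7598/10 → 13 → N; chars QN.
Square: 11.9521/2 → 5, 4.7598/1 → 4; chars 54.
Subsquare: 1.9521/0.0833333 → 23 → x, 0.7598/0.0416667 → 18 → s; chars xs.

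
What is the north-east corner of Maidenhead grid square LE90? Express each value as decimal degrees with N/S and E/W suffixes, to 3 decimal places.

49.000° S, 60.000° E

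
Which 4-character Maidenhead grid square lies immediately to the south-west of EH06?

Longitude square 0; −1 → -1, wraps to 9, carry into field.
Longitude field E = 4; −1 → 3 = D.
Latitude square 6; −1 → 5.

DH95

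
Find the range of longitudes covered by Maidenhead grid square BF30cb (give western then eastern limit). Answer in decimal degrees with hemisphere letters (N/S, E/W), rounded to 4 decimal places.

Field B=1, F=5: +1·20° lon, +5·10° lat → SW at lon -160°, lat -40°.
Square 3, 0: +3·2° lon, +0·1° lat → SW at lon -154°, lat -40°.
Subsquare c=2, b=1: +2·0.0833333° lon, +1·0.0416667° lat → SW at lon -153.833°, lat -39.9583°.
Cell spans 0.0833333° lon × 0.0416667° lat.
west 153.8333° W, east 153.7500° W.

153.8333° W, 153.7500° W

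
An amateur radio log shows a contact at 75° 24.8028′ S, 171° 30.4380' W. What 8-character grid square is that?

AB44fo90

Add 180° to longitude and 90° to latitude: 8.49270, 14.58662.
Field: 8.49270/20 → 0 → A, 14.58662/10 → 1 → B; chars AB.
Square: 8.49270/2 → 4, 4.58662/1 → 4; chars 44.
Subsquare: 0.49270/0.0833333 → 5 → f, 0.58662/0.0416667 → 14 → o; chars fo.
Extended square: 0.07603/0.00833333 → 9, 0.00329/0.00416667 → 0; chars 90.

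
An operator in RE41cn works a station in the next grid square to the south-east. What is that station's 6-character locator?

Longitude subsquare c = 2; +1 → 3 = d.
Latitude subsquare n = 13; −1 → 12 = m.

RE41dm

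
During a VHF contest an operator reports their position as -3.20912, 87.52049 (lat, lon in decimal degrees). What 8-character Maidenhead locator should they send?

NI36ss29

Add 180° to longitude and 90° to latitude: 267.52049, 86.79088.
Field (20°×10°, letters A–R): lon ⌊267.52049/20⌋ = 13 → N; lat ⌊86.79088/10⌋ = 8 → I.
Square (2°×1°, digits 0–9): lon ⌊7.52049/2⌋ = 3; lat ⌊6.79088/1⌋ = 6.
Subsquare (5′×2.5′, letters a–x): lon ⌊1.52049/0.0833333⌋ = 18 → s; lat ⌊0.79088/0.0416667⌋ = 18 → s.
Extended square (30″×15″, digits 0–9): lon ⌊0.02049/0.00833333⌋ = 2; lat ⌊0.04088/0.00416667⌋ = 9.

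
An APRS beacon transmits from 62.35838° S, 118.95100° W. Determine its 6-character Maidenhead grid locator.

Add 180° to longitude and 90° to latitude: 61.0490, 27.6416.
Field (20°×10°, letters A–R): lon ⌊61.0490/20⌋ = 3 → D; lat ⌊27.6416/10⌋ = 2 → C.
Square (2°×1°, digits 0–9): lon ⌊1.0490/2⌋ = 0; lat ⌊7.6416/1⌋ = 7.
Subsquare (5′×2.5′, letters a–x): lon ⌊1.0490/0.0833333⌋ = 12 → m; lat ⌊0.6416/0.0416667⌋ = 15 → p.

DC07mp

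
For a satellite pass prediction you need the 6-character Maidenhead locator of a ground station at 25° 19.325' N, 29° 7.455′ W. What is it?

HL55kh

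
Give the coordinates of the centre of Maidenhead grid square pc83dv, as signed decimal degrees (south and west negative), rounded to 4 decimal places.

-66.1042, 136.2917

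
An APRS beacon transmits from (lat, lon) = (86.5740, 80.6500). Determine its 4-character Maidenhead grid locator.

Offset from 180°W / 90°S: lon 260.65°, lat 176.57°.
Field: lon ⌊260.65/20⌋ = 13 → N; lat ⌊176.57/10⌋ = 17 → R.
Square: lon ⌊0.65/2⌋ = 0; lat ⌊6.57/1⌋ = 6.

NR06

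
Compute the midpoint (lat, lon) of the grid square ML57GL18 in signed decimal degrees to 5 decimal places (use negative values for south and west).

Field M=12, L=11: +12·20° lon, +11·10° lat → SW at lon 60°, lat 20°.
Square 5, 7: +5·2° lon, +7·1° lat → SW at lon 70°, lat 27°.
Subsquare g=6, l=11: +6·0.0833333° lon, +11·0.0416667° lat → SW at lon 70.5°, lat 27.4583°.
Extended square 1, 8: +1·0.00833333° lon, +8·0.00416667° lat → SW at lon 70.5083°, lat 27.4917°.
Cell spans 0.00833333° lon × 0.00416667° lat. Centre is SW corner plus half of each.
latitude 27.49375, longitude 70.51250.

27.49375, 70.51250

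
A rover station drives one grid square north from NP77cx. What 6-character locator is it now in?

NP78ca

Latitude subsquare x = 23; +1 → 24, wraps to 0 = a, carry into square.
Latitude square 7; +1 → 8.
The longitude characters are unchanged.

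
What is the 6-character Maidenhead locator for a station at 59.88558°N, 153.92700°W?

BO39av

Add 180° to longitude and 90° to latitude: 26.0730, 149.8856.
Field: lon ⌊26.0730/20⌋ = 1 → B; lat ⌊149.8856/10⌋ = 14 → O.
Square: lon ⌊6.0730/2⌋ = 3; lat ⌊9.8856/1⌋ = 9.
Subsquare: lon ⌊0.0730/0.0833333⌋ = 0 → a; lat ⌊0.8856/0.0416667⌋ = 21 → v.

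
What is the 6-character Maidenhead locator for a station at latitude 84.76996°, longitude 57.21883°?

Offset from 180°W / 90°S: lon 237.2188°, lat 174.7700°.
Field: lon ⌊237.2188/20⌋ = 11 → L; lat ⌊174.7700/10⌋ = 17 → R.
Square: lon ⌊17.2188/2⌋ = 8; lat ⌊4.7700/1⌋ = 4.
Subsquare: lon ⌊1.2188/0.0833333⌋ = 14 → o; lat ⌊0.7700/0.0416667⌋ = 18 → s.

LR84os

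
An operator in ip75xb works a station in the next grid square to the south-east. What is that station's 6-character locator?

IP85aa

Longitude subsquare x = 23; +1 → 24, wraps to 0 = a, carry into square.
Longitude square 7; +1 → 8.
Latitude subsquare b = 1; −1 → 0 = a.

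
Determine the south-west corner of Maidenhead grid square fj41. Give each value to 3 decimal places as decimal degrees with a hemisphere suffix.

1.000° N, 72.000° W

Field F=5, J=9: +5·20° lon, +9·10° lat → SW at lon -80°, lat 0°.
Square 4, 1: +4·2° lon, +1·1° lat → SW at lon -72°, lat 1°.
latitude 1.000° N, longitude 72.000° W.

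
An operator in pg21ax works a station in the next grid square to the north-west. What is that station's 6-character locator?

PG12xa

Longitude subsquare a = 0; −1 → -1, wraps to 23 = x, carry into square.
Longitude square 2; −1 → 1.
Latitude subsquare x = 23; +1 → 24, wraps to 0 = a, carry into square.
Latitude square 1; +1 → 2.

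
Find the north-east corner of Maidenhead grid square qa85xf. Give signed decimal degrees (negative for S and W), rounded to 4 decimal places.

-84.7500, 158.0000

Field Q=16, A=0: +16·20° lon, +0·10° lat → SW at lon 140°, lat -90°.
Square 8, 5: +8·2° lon, +5·1° lat → SW at lon 156°, lat -85°.
Subsquare x=23, f=5: +23·0.0833333° lon, +5·0.0416667° lat → SW at lon 157.917°, lat -84.7917°.
Cell spans 0.0833333° lon × 0.0416667° lat. NE corner is SW corner plus one full cell.
latitude -84.7500, longitude 158.0000.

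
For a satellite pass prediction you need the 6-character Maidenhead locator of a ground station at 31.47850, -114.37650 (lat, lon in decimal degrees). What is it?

DM21tl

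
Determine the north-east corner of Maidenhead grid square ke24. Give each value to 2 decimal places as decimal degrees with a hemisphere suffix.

45.00° S, 26.00° E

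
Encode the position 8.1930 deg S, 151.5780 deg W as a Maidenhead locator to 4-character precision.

BI41

Shift to the Maidenhead origin (180°W, 90°S): lon 28.42, lat 81.81.
Field: lon ⌊28.42/20⌋ = 1 → B; lat ⌊81.81/10⌋ = 8 → I.
Square: lon ⌊8.42/2⌋ = 4; lat ⌊1.81/1⌋ = 1.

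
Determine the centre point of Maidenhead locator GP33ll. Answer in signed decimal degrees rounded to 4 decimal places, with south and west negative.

63.4792, -53.0417

Field G=6, P=15: +6·20° lon, +15·10° lat → SW at lon -60°, lat 60°.
Square 3, 3: +3·2° lon, +3·1° lat → SW at lon -54°, lat 63°.
Subsquare l=11, l=11: +11·0.0833333° lon, +11·0.0416667° lat → SW at lon -53.0833°, lat 63.4583°.
Cell spans 0.0833333° lon × 0.0416667° lat. Centre is SW corner plus half of each.
latitude 63.4792, longitude -53.0417.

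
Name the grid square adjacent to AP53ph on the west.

AP53oh

Longitude subsquare p = 15; −1 → 14 = o.
The latitude characters are unchanged.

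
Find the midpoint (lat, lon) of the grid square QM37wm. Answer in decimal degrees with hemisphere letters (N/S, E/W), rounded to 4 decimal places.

37.5208° N, 147.8750° E

Field Q=16, M=12: +16·20° lon, +12·10° lat → SW at lon 140°, lat 30°.
Square 3, 7: +3·2° lon, +7·1° lat → SW at lon 146°, lat 37°.
Subsquare w=22, m=12: +22·0.0833333° lon, +12·0.0416667° lat → SW at lon 147.833°, lat 37.5°.
Cell spans 0.0833333° lon × 0.0416667° lat. Centre is SW corner plus half of each.
latitude 37.5208° N, longitude 147.8750° E.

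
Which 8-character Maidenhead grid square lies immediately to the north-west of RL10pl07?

RL10ol98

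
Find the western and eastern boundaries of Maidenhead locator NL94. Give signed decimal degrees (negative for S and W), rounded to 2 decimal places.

98.00, 100.00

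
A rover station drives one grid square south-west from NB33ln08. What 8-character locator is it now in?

NB33kn97

Longitude extended square 0; −1 → -1, wraps to 9, carry into subsquare.
Longitude subsquare l = 11; −1 → 10 = k.
Latitude extended square 8; −1 → 7.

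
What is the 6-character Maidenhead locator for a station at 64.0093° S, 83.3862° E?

NC15qx

Offset from 180°W / 90°S: lon 263.3862°, lat 25.9907°.
Field: 263.3862/20 → 13 → N, 25.9907/10 → 2 → C; chars NC.
Square: 3.3862/2 → 1, 5.9907/1 → 5; chars 15.
Subsquare: 1.3862/0.0833333 → 16 → q, 0.9907/0.0416667 → 23 → x; chars qx.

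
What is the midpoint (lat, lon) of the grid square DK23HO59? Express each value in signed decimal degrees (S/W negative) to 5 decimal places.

13.62292, -115.37083

Field D=3, K=10: +3·20° lon, +10·10° lat → SW at lon -120°, lat 10°.
Square 2, 3: +2·2° lon, +3·1° lat → SW at lon -116°, lat 13°.
Subsquare h=7, o=14: +7·0.0833333° lon, +14·0.0416667° lat → SW at lon -115.417°, lat 13.5833°.
Extended square 5, 9: +5·0.00833333° lon, +9·0.00416667° lat → SW at lon -115.375°, lat 13.6208°.
Cell spans 0.00833333° lon × 0.00416667° lat. Centre is SW corner plus half of each.
latitude 13.62292, longitude -115.37083.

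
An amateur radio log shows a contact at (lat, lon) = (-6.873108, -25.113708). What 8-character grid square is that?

Add 180° to longitude and 90° to latitude: 154.88629, 83.12689.
Field (20°×10°, letters A–R): 154.88629/20 → 7 → H, 83.12689/10 → 8 → I; chars HI.
Square (2°×1°, digits 0–9): 14.88629/2 → 7, 3.12689/1 → 3; chars 73.
Subsquare (5′×2.5′, letters a–x): 0.88629/0.0833333 → 10 → k, 0.12689/0.0416667 → 3 → d; chars kd.
Extended square (30″×15″, digits 0–9): 0.05296/0.00833333 → 6, 0.00189/0.00416667 → 0; chars 60.

HI73kd60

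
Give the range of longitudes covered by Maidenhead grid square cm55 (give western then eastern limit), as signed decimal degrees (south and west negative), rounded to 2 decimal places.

-130.00, -128.00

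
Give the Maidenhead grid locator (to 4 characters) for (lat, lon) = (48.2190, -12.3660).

Shift to the Maidenhead origin (180°W, 90°S): lon 167.63, lat 138.22.
Field: 167.63/20 → 8 → I, 138.22/10 → 13 → N; chars IN.
Square: 7.63/2 → 3, 8.22/1 → 8; chars 38.

IN38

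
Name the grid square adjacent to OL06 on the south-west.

NL95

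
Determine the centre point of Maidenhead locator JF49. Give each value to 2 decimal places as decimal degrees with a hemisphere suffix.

30.50° S, 9.00° E

Field J=9, F=5: +9·20° lon, +5·10° lat → SW at lon 0°, lat -40°.
Square 4, 9: +4·2° lon, +9·1° lat → SW at lon 8°, lat -31°.
Cell spans 2° lon × 1° lat. Centre is SW corner plus half of each.
latitude 30.50° S, longitude 9.00° E.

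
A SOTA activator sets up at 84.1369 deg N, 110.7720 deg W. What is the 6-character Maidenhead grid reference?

Offset from 180°W / 90°S: lon 69.2280°, lat 174.1369°.
Field (20°×10°, letters A–R): lon ⌊69.2280/20⌋ = 3 → D; lat ⌊174.1369/10⌋ = 17 → R.
Square (2°×1°, digits 0–9): lon ⌊9.2280/2⌋ = 4; lat ⌊4.1369/1⌋ = 4.
Subsquare (5′×2.5′, letters a–x): lon ⌊1.2280/0.0833333⌋ = 14 → o; lat ⌊0.1369/0.0416667⌋ = 3 → d.

DR44od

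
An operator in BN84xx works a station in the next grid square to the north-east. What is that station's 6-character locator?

Longitude subsquare x = 23; +1 → 24, wraps to 0 = a, carry into square.
Longitude square 8; +1 → 9.
Latitude subsquare x = 23; +1 → 24, wraps to 0 = a, carry into square.
Latitude square 4; +1 → 5.

BN95aa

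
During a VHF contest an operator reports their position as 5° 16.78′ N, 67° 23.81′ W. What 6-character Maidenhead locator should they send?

FJ65hg

Add 180° to longitude and 90° to latitude: 112.6032, 95.2797.
Field: 112.6032/20 → 5 → F, 95.2797/10 → 9 → J; chars FJ.
Square: 12.6032/2 → 6, 5.2797/1 → 5; chars 65.
Subsquare: 0.6032/0.0833333 → 7 → h, 0.2797/0.0416667 → 6 → g; chars hg.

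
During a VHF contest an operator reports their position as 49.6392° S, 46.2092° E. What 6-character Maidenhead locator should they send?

LE30ci

Add 180° to longitude and 90° to latitude: 226.2092, 40.3608.
Field (20°×10°, letters A–R): 226.2092/20 → 11 → L, 40.3608/10 → 4 → E; chars LE.
Square (2°×1°, digits 0–9): 6.2092/2 → 3, 0.3608/1 → 0; chars 30.
Subsquare (5′×2.5′, letters a–x): 0.2092/0.0833333 → 2 → c, 0.3608/0.0416667 → 8 → i; chars ci.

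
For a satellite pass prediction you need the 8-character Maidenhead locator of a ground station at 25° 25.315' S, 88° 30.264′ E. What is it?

Offset from 180°W / 90°S: lon 268.50440°, lat 64.57808°.
Field: 268.50440/20 → 13 → N, 64.57808/10 → 6 → G; chars NG.
Square: 8.50440/2 → 4, 4.57808/1 → 4; chars 44.
Subsquare: 0.50440/0.0833333 → 6 → g, 0.57808/0.0416667 → 13 → n; chars gn.
Extended square: 0.00440/0.00833333 → 0, 0.03642/0.00416667 → 8; chars 08.

NG44gn08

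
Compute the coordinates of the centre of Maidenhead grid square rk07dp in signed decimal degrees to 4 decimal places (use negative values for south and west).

17.6458, 160.2917

Field R=17, K=10: +17·20° lon, +10·10° lat → SW at lon 160°, lat 10°.
Square 0, 7: +0·2° lon, +7·1° lat → SW at lon 160°, lat 17°.
Subsquare d=3, p=15: +3·0.0833333° lon, +15·0.0416667° lat → SW at lon 160.25°, lat 17.625°.
Cell spans 0.0833333° lon × 0.0416667° lat. Centre is SW corner plus half of each.
latitude 17.6458, longitude 160.2917.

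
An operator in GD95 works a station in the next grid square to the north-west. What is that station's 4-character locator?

GD86

Longitude square 9; −1 → 8.
Latitude square 5; +1 → 6.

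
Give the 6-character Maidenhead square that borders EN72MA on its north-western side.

EN72lb

Longitude subsquare m = 12; −1 → 11 = l.
Latitude subsquare a = 0; +1 → 1 = b.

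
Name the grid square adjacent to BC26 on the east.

BC36

Longitude square 2; +1 → 3.
The latitude characters are unchanged.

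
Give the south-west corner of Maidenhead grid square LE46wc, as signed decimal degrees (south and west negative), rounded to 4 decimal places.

-43.9167, 49.8333

Field L=11, E=4: +11·20° lon, +4·10° lat → SW at lon 40°, lat -50°.
Square 4, 6: +4·2° lon, +6·1° lat → SW at lon 48°, lat -44°.
Subsquare w=22, c=2: +22·0.0833333° lon, +2·0.0416667° lat → SW at lon 49.8333°, lat -43.9167°.
latitude -43.9167, longitude 49.8333.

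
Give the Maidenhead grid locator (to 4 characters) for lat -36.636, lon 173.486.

RF63

Add 180° to longitude and 90° to latitude: 353.49, 53.36.
Field (20°×10°, letters A–R): 353.49/20 → 17 → R, 53.36/10 → 5 → F; chars RF.
Square (2°×1°, digits 0–9): 13.49/2 → 6, 3.36/1 → 3; chars 63.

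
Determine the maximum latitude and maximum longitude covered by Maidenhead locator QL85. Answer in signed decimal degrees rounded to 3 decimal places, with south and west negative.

Field Q=16, L=11: +16·20° lon, +11·10° lat → SW at lon 140°, lat 20°.
Square 8, 5: +8·2° lon, +5·1° lat → SW at lon 156°, lat 25°.
Cell spans 2° lon × 1° lat. NE corner is SW corner plus one full cell.
latitude 26.000, longitude 158.000.

26.000, 158.000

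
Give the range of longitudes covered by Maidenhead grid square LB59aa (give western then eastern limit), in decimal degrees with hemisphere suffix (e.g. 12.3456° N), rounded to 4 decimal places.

50.0000° E, 50.0833° E

Field L=11, B=1: +11·20° lon, +1·10° lat → SW at lon 40°, lat -80°.
Square 5, 9: +5·2° lon, +9·1° lat → SW at lon 50°, lat -71°.
Subsquare a=0, a=0: +0·0.0833333° lon, +0·0.0416667° lat → SW at lon 50°, lat -71°.
Cell spans 0.0833333° lon × 0.0416667° lat.
west 50.0000° E, east 50.0833° E.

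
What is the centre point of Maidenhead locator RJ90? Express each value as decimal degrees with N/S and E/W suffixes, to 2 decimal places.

Field R=17, J=9: +17·20° lon, +9·10° lat → SW at lon 160°, lat 0°.
Square 9, 0: +9·2° lon, +0·1° lat → SW at lon 178°, lat 0°.
Cell spans 2° lon × 1° lat. Centre is SW corner plus half of each.
latitude 0.50° N, longitude 179.00° E.

0.50° N, 179.00° E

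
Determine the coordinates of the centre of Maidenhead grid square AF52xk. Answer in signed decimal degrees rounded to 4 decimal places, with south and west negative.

Field A=0, F=5: +0·20° lon, +5·10° lat → SW at lon -180°, lat -40°.
Square 5, 2: +5·2° lon, +2·1° lat → SW at lon -170°, lat -38°.
Subsquare x=23, k=10: +23·0.0833333° lon, +10·0.0416667° lat → SW at lon -168.083°, lat -37.5833°.
Cell spans 0.0833333° lon × 0.0416667° lat. Centre is SW corner plus half of each.
latitude -37.5625, longitude -168.0417.

-37.5625, -168.0417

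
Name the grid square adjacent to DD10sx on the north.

DD11sa

Latitude subsquare x = 23; +1 → 24, wraps to 0 = a, carry into square.
Latitude square 0; +1 → 1.
The longitude characters are unchanged.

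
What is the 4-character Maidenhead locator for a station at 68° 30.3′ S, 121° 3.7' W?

Add 180° to longitude and 90° to latitude: 58.94, 21.50.
Field: lon ⌊58.94/20⌋ = 2 → C; lat ⌊21.50/10⌋ = 2 → C.
Square: lon ⌊18.94/2⌋ = 9; lat ⌊1.50/1⌋ = 1.

CC91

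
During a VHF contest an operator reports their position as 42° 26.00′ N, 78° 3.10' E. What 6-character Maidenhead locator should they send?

Add 180° to longitude and 90° to latitude: 258.0517, 132.4333.
Field (20°×10°, letters A–R): 258.0517/20 → 12 → M, 132.4333/10 → 13 → N; chars MN.
Square (2°×1°, digits 0–9): 18.0517/2 → 9, 2.4333/1 → 2; chars 92.
Subsquare (5′×2.5′, letters a–x): 0.0517/0.0833333 → 0 → a, 0.4333/0.0416667 → 10 → k; chars ak.

MN92ak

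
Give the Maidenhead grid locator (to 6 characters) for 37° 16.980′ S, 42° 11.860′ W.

GF82vr

Add 180° to longitude and 90° to latitude: 137.8023, 52.7170.
Field: lon ⌊137.8023/20⌋ = 6 → G; lat ⌊52.7170/10⌋ = 5 → F.
Square: lon ⌊17.8023/2⌋ = 8; lat ⌊2.7170/1⌋ = 2.
Subsquare: lon ⌊1.8023/0.0833333⌋ = 21 → v; lat ⌊0.7170/0.0416667⌋ = 17 → r.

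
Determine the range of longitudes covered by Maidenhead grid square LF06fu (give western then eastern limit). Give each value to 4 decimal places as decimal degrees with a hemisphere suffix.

Field L=11, F=5: +11·20° lon, +5·10° lat → SW at lon 40°, lat -40°.
Square 0, 6: +0·2° lon, +6·1° lat → SW at lon 40°, lat -34°.
Subsquare f=5, u=20: +5·0.0833333° lon, +20·0.0416667° lat → SW at lon 40.4167°, lat -33.1667°.
Cell spans 0.0833333° lon × 0.0416667° lat.
west 40.4167° E, east 40.5000° E.

40.4167° E, 40.5000° E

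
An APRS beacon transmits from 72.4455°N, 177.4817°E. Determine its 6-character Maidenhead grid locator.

RQ82rk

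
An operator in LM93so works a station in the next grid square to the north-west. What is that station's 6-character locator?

LM93rp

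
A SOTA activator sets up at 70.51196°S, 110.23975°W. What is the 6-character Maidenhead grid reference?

Offset from 180°W / 90°S: lon 69.7602°, lat 19.4880°.
Field: 69.7602/20 → 3 → D, 19.4880/10 → 1 → B; chars DB.
Square: 9.7602/2 → 4, 9.4880/1 → 9; chars 49.
Subsquare: 1.7602/0.0833333 → 21 → v, 0.4880/0.0416667 → 11 → l; chars vl.

DB49vl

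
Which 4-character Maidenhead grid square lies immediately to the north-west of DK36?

DK27

Longitude square 3; −1 → 2.
Latitude square 6; +1 → 7.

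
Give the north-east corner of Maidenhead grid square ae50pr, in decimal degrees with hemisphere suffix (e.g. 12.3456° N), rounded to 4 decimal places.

49.2500° S, 168.6667° W

Field A=0, E=4: +0·20° lon, +4·10° lat → SW at lon -180°, lat -50°.
Square 5, 0: +5·2° lon, +0·1° lat → SW at lon -170°, lat -50°.
Subsquare p=15, r=17: +15·0.0833333° lon, +17·0.0416667° lat → SW at lon -168.75°, lat -49.2917°.
Cell spans 0.0833333° lon × 0.0416667° lat. NE corner is SW corner plus one full cell.
latitude 49.2500° S, longitude 168.6667° W.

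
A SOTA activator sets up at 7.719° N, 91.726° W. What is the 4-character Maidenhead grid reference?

Shift to the Maidenhead origin (180°W, 90°S): lon 88.27, lat 97.72.
Field: 88.27/20 → 4 → E, 97.72/10 → 9 → J; chars EJ.
Square: 8.27/2 → 4, 7.72/1 → 7; chars 47.

EJ47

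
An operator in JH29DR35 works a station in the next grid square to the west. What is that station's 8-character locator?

Longitude extended square 3; −1 → 2.
The latitude characters are unchanged.

JH29dr25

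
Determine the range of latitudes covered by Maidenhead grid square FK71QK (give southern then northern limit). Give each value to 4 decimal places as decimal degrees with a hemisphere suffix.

11.4167° N, 11.4583° N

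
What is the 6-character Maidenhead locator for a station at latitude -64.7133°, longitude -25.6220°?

Offset from 180°W / 90°S: lon 154.3780°, lat 25.2867°.
Field: 154.3780/20 → 7 → H, 25.2867/10 → 2 → C; chars HC.
Square: 14.3780/2 → 7, 5.2867/1 → 5; chars 75.
Subsquare: 0.3780/0.0833333 → 4 → e, 0.2867/0.0416667 → 6 → g; chars eg.

HC75eg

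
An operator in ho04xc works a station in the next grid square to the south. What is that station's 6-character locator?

Latitude subsquare c = 2; −1 → 1 = b.
The longitude characters are unchanged.

HO04xb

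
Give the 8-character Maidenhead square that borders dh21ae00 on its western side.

DH11xe90

Longitude extended square 0; −1 → -1, wraps to 9, carry into subsquare.
Longitude subsquare a = 0; −1 → -1, wraps to 23 = x, carry into square.
Longitude square 2; −1 → 1.
The latitude characters are unchanged.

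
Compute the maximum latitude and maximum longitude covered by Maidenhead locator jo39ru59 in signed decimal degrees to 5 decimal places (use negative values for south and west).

59.87500, 7.46667

Field J=9, O=14: +9·20° lon, +14·10° lat → SW at lon 0°, lat 50°.
Square 3, 9: +3·2° lon, +9·1° lat → SW at lon 6°, lat 59°.
Subsquare r=17, u=20: +17·0.0833333° lon, +20·0.0416667° lat → SW at lon 7.41667°, lat 59.8333°.
Extended square 5, 9: +5·0.00833333° lon, +9·0.00416667° lat → SW at lon 7.45833°, lat 59.8708°.
Cell spans 0.00833333° lon × 0.00416667° lat. NE corner is SW corner plus one full cell.
latitude 59.87500, longitude 7.46667.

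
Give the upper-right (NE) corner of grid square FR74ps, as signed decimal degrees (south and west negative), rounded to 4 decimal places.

84.7917, -64.6667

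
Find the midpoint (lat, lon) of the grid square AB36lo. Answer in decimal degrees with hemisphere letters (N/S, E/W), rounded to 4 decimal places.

Field A=0, B=1: +0·20° lon, +1·10° lat → SW at lon -180°, lat -80°.
Square 3, 6: +3·2° lon, +6·1° lat → SW at lon -174°, lat -74°.
Subsquare l=11, o=14: +11·0.0833333° lon, +14·0.0416667° lat → SW at lon -173.083°, lat -73.4167°.
Cell spans 0.0833333° lon × 0.0416667° lat. Centre is SW corner plus half of each.
latitude 73.3958° S, longitude 173.0417° W.

73.3958° S, 173.0417° W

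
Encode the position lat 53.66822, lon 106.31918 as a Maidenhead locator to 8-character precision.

Add 180° to longitude and 90° to latitude: 286.31918, 143.66822.
Field: lon ⌊286.31918/20⌋ = 14 → O; lat ⌊143.66822/10⌋ = 14 → O.
Square: lon ⌊6.31918/2⌋ = 3; lat ⌊3.66822/1⌋ = 3.
Subsquare: lon ⌊0.31918/0.0833333⌋ = 3 → d; lat ⌊0.66822/0.0416667⌋ = 16 → q.
Extended square: lon ⌊0.06918/0.00833333⌋ = 8; lat ⌊0.00155/0.00416667⌋ = 0.

OO33dq80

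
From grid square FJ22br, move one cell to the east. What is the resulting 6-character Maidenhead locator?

FJ22cr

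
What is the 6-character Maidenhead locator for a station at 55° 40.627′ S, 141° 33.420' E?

QD04sh

Add 180° to longitude and 90° to latitude: 321.5570, 34.3229.
Field: 321.5570/20 → 16 → Q, 34.3229/10 → 3 → D; chars QD.
Square: 1.5570/2 → 0, 4.3229/1 → 4; chars 04.
Subsquare: 1.5570/0.0833333 → 18 → s, 0.3229/0.0416667 → 7 → h; chars sh.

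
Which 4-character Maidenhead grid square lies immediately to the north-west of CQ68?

Longitude square 6; −1 → 5.
Latitude square 8; +1 → 9.

CQ59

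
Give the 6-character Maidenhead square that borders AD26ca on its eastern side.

AD26da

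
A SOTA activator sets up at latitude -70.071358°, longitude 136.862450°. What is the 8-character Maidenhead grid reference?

Add 180° to longitude and 90° to latitude: 316.86245, 19.92864.
Field: lon ⌊316.86245/20⌋ = 15 → P; lat ⌊19.92864/10⌋ = 1 → B.
Square: lon ⌊16.86245/2⌋ = 8; lat ⌊9.92864/1⌋ = 9.
Subsquare: lon ⌊0.86245/0.0833333⌋ = 10 → k; lat ⌊0.92864/0.0416667⌋ = 22 → w.
Extended square: lon ⌊0.02912/0.00833333⌋ = 3; lat ⌊0.01198/0.00416667⌋ = 2.

PB89kw32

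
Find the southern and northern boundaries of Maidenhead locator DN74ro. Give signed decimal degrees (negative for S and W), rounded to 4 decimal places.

Field D=3, N=13: +3·20° lon, +13·10° lat → SW at lon -120°, lat 40°.
Square 7, 4: +7·2° lon, +4·1° lat → SW at lon -106°, lat 44°.
Subsquare r=17, o=14: +17·0.0833333° lon, +14·0.0416667° lat → SW at lon -104.583°, lat 44.5833°.
Cell spans 0.0833333° lon × 0.0416667° lat.
south 44.5833, north 44.6250.

44.5833, 44.6250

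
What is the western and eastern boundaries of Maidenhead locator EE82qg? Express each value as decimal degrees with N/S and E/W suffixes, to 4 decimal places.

Field E=4, E=4: +4·20° lon, +4·10° lat → SW at lon -100°, lat -50°.
Square 8, 2: +8·2° lon, +2·1° lat → SW at lon -84°, lat -48°.
Subsquare q=16, g=6: +16·0.0833333° lon, +6·0.0416667° lat → SW at lon -82.6667°, lat -47.75°.
Cell spans 0.0833333° lon × 0.0416667° lat.
west 82.6667° W, east 82.5833° W.

82.6667° W, 82.5833° W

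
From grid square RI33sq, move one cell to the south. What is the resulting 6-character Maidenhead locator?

RI33sp

Latitude subsquare q = 16; −1 → 15 = p.
The longitude characters are unchanged.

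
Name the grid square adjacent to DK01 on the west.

Longitude square 0; −1 → -1, wraps to 9, carry into field.
Longitude field D = 3; −1 → 2 = C.
The latitude characters are unchanged.

CK91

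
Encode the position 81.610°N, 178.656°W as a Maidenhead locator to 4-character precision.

AR01

Shift to the Maidenhead origin (180°W, 90°S): lon 1.34, lat 171.61.
Field: 1.34/20 → 0 → A, 171.61/10 → 17 → R; chars AR.
Square: 1.34/2 → 0, 1.61/1 → 1; chars 01.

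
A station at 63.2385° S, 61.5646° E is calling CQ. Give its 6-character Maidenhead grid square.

MC06ss

Add 180° to longitude and 90° to latitude: 241.5646, 26.7615.
Field: 241.5646/20 → 12 → M, 26.7615/10 → 2 → C; chars MC.
Square: 1.5646/2 → 0, 6.7615/1 → 6; chars 06.
Subsquare: 1.5646/0.0833333 → 18 → s, 0.7615/0.0416667 → 18 → s; chars ss.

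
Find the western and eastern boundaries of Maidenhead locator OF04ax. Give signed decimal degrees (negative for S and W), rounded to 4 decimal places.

Field O=14, F=5: +14·20° lon, +5·10° lat → SW at lon 100°, lat -40°.
Square 0, 4: +0·2° lon, +4·1° lat → SW at lon 100°, lat -36°.
Subsquare a=0, x=23: +0·0.0833333° lon, +23·0.0416667° lat → SW at lon 100°, lat -35.0417°.
Cell spans 0.0833333° lon × 0.0416667° lat.
west 100.0000, east 100.0833.

100.0000, 100.0833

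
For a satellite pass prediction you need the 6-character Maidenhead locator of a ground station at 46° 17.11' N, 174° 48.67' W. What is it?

AN26og

Offset from 180°W / 90°S: lon 5.1888°, lat 136.2852°.
Field (20°×10°, letters A–R): lon ⌊5.1888/20⌋ = 0 → A; lat ⌊136.2852/10⌋ = 13 → N.
Square (2°×1°, digits 0–9): lon ⌊5.1888/2⌋ = 2; lat ⌊6.2852/1⌋ = 6.
Subsquare (5′×2.5′, letters a–x): lon ⌊1.1888/0.0833333⌋ = 14 → o; lat ⌊0.2852/0.0416667⌋ = 6 → g.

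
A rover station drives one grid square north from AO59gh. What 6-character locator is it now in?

Latitude subsquare h = 7; +1 → 8 = i.
The longitude characters are unchanged.

AO59gi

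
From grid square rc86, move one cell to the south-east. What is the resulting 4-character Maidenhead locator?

RC95

Longitude square 8; +1 → 9.
Latitude square 6; −1 → 5.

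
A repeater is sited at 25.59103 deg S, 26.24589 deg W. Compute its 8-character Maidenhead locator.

Shift to the Maidenhead origin (180°W, 90°S): lon 153.75411, lat 64.40897.
Field: lon ⌊153.75411/20⌋ = 7 → H; lat ⌊64.40897/10⌋ = 6 → G.
Square: lon ⌊13.75411/2⌋ = 6; lat ⌊4.40897/1⌋ = 4.
Subsquare: lon ⌊1.75411/0.0833333⌋ = 21 → v; lat ⌊0.40897/0.0416667⌋ = 9 → j.
Extended square: lon ⌊0.00411/0.00833333⌋ = 0; lat ⌊0.03397/0.00416667⌋ = 8.

HG64vj08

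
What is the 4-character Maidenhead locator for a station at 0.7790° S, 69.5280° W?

Add 180° to longitude and 90° to latitude: 110.47, 89.22.
Field: 110.47/20 → 5 → F, 89.22/10 → 8 → I; chars FI.
Square: 10.47/2 → 5, 9.22/1 → 9; chars 59.

FI59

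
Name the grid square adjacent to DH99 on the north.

DI90

Latitude square 9; +1 → 10, wraps to 0, carry into field.
Latitude field H = 7; +1 → 8 = I.
The longitude characters are unchanged.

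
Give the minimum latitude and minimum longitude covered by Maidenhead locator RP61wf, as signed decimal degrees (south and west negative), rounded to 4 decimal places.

Field R=17, P=15: +17·20° lon, +15·10° lat → SW at lon 160°, lat 60°.
Square 6, 1: +6·2° lon, +1·1° lat → SW at lon 172°, lat 61°.
Subsquare w=22, f=5: +22·0.0833333° lon, +5·0.0416667° lat → SW at lon 173.833°, lat 61.2083°.
latitude 61.2083, longitude 173.8333.

61.2083, 173.8333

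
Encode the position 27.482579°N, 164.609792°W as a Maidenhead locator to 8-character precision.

AL77ql65

Offset from 180°W / 90°S: lon 15.39021°, lat 117.48258°.
Field: lon ⌊15.39021/20⌋ = 0 → A; lat ⌊117.48258/10⌋ = 11 → L.
Square: lon ⌊15.39021/2⌋ = 7; lat ⌊7.48258/1⌋ = 7.
Subsquare: lon ⌊1.39021/0.0833333⌋ = 16 → q; lat ⌊0.48258/0.0416667⌋ = 11 → l.
Extended square: lon ⌊0.05687/0.00833333⌋ = 6; lat ⌊0.02425/0.00416667⌋ = 5.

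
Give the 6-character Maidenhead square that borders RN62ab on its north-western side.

RN52xc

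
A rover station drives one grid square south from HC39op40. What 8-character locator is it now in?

HC39oo49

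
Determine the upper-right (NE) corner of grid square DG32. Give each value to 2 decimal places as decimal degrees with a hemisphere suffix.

27.00° S, 112.00° W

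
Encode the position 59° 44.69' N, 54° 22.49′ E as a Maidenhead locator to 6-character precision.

Offset from 180°W / 90°S: lon 234.3748°, lat 149.7448°.
Field (20°×10°, letters A–R): 234.3748/20 → 11 → L, 149.7448/10 → 14 → O; chars LO.
Square (2°×1°, digits 0–9): 14.3748/2 → 7, 9.7448/1 → 9; chars 79.
Subsquare (5′×2.5′, letters a–x): 0.3748/0.0833333 → 4 → e, 0.7448/0.0416667 → 17 → r; chars er.

LO79er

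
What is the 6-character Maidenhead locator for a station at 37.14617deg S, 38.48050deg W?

HF02su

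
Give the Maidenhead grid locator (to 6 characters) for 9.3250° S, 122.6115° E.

PI10hq

Offset from 180°W / 90°S: lon 302.6115°, lat 80.6750°.
Field: 302.6115/20 → 15 → P, 80.6750/10 → 8 → I; chars PI.
Square: 2.6115/2 → 1, 0.6750/1 → 0; chars 10.
Subsquare: 0.6115/0.0833333 → 7 → h, 0.6750/0.0416667 → 16 → q; chars hq.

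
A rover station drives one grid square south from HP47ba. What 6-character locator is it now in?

HP46bx

Latitude subsquare a = 0; −1 → -1, wraps to 23 = x, carry into square.
Latitude square 7; −1 → 6.
The longitude characters are unchanged.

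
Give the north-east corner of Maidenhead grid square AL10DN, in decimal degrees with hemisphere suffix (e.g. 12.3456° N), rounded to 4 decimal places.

20.5833° N, 177.6667° W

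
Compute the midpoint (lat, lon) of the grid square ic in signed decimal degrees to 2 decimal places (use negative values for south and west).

-65.00, -10.00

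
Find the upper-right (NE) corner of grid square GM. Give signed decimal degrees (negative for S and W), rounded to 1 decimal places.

Field G=6, M=12: +6·20° lon, +12·10° lat → SW at lon -60°, lat 30°.
Cell spans 20° lon × 10° lat. NE corner is SW corner plus one full cell.
latitude 40.0, longitude -40.0.

40.0, -40.0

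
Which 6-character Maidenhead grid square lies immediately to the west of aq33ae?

AQ23xe

Longitude subsquare a = 0; −1 → -1, wraps to 23 = x, carry into square.
Longitude square 3; −1 → 2.
The latitude characters are unchanged.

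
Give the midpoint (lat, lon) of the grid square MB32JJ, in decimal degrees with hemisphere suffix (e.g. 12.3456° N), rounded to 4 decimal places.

Field M=12, B=1: +12·20° lon, +1·10° lat → SW at lon 60°, lat -80°.
Square 3, 2: +3·2° lon, +2·1° lat → SW at lon 66°, lat -78°.
Subsquare j=9, j=9: +9·0.0833333° lon, +9·0.0416667° lat → SW at lon 66.75°, lat -77.625°.
Cell spans 0.0833333° lon × 0.0416667° lat. Centre is SW corner plus half of each.
latitude 77.6042° S, longitude 66.7917° E.

77.6042° S, 66.7917° E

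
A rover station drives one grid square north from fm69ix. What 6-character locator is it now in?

Latitude subsquare x = 23; +1 → 24, wraps to 0 = a, carry into square.
Latitude square 9; +1 → 10, wraps to 0, carry into field.
Latitude field M = 12; +1 → 13 = N.
The longitude characters are unchanged.

FN60ia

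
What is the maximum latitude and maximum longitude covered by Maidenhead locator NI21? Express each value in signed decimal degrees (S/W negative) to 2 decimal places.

-8.00, 86.00

Field N=13, I=8: +13·20° lon, +8·10° lat → SW at lon 80°, lat -10°.
Square 2, 1: +2·2° lon, +1·1° lat → SW at lon 84°, lat -9°.
Cell spans 2° lon × 1° lat. NE corner is SW corner plus one full cell.
latitude -8.00, longitude 86.00.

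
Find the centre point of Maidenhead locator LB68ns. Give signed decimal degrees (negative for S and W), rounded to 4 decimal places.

-71.2292, 53.1250

Field L=11, B=1: +11·20° lon, +1·10° lat → SW at lon 40°, lat -80°.
Square 6, 8: +6·2° lon, +8·1° lat → SW at lon 52°, lat -72°.
Subsquare n=13, s=18: +13·0.0833333° lon, +18·0.0416667° lat → SW at lon 53.0833°, lat -71.25°.
Cell spans 0.0833333° lon × 0.0416667° lat. Centre is SW corner plus half of each.
latitude -71.2292, longitude 53.1250.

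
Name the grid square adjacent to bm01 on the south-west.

Longitude square 0; −1 → -1, wraps to 9, carry into field.
Longitude field B = 1; −1 → 0 = A.
Latitude square 1; −1 → 0.

AM90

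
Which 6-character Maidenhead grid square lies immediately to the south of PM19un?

Latitude subsquare n = 13; −1 → 12 = m.
The longitude characters are unchanged.

PM19um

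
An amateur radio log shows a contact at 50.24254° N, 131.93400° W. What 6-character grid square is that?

Shift to the Maidenhead origin (180°W, 90°S): lon 48.0660, lat 140.2425.
Field: lon ⌊48.0660/20⌋ = 2 → C; lat ⌊140.2425/10⌋ = 14 → O.
Square: lon ⌊8.0660/2⌋ = 4; lat ⌊0.2425/1⌋ = 0.
Subsquare: lon ⌊0.0660/0.0833333⌋ = 0 → a; lat ⌊0.2425/0.0416667⌋ = 5 → f.

CO40af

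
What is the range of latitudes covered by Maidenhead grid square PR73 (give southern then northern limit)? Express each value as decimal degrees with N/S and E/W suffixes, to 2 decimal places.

83.00° N, 84.00° N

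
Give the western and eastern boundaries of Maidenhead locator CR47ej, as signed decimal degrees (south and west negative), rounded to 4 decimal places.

-131.6667, -131.5833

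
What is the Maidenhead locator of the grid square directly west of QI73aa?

QI63xa

Longitude subsquare a = 0; −1 → -1, wraps to 23 = x, carry into square.
Longitude square 7; −1 → 6.
The latitude characters are unchanged.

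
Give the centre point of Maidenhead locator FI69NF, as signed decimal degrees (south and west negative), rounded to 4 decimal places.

-0.7708, -66.8750

Field F=5, I=8: +5·20° lon, +8·10° lat → SW at lon -80°, lat -10°.
Square 6, 9: +6·2° lon, +9·1° lat → SW at lon -68°, lat -1°.
Subsquare n=13, f=5: +13·0.0833333° lon, +5·0.0416667° lat → SW at lon -66.9167°, lat -0.791667°.
Cell spans 0.0833333° lon × 0.0416667° lat. Centre is SW corner plus half of each.
latitude -0.7708, longitude -66.8750.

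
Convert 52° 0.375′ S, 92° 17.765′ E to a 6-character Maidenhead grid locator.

ND67dx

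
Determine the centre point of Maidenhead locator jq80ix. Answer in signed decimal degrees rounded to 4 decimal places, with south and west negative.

70.9792, 16.7083

Field J=9, Q=16: +9·20° lon, +16·10° lat → SW at lon 0°, lat 70°.
Square 8, 0: +8·2° lon, +0·1° lat → SW at lon 16°, lat 70°.
Subsquare i=8, x=23: +8·0.0833333° lon, +23·0.0416667° lat → SW at lon 16.6667°, lat 70.9583°.
Cell spans 0.0833333° lon × 0.0416667° lat. Centre is SW corner plus half of each.
latitude 70.9792, longitude 16.7083.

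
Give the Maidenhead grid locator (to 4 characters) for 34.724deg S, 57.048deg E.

LF85

Add 180° to longitude and 90° to latitude: 237.05, 55.28.
Field (20°×10°, letters A–R): lon ⌊237.05/20⌋ = 11 → L; lat ⌊55.28/10⌋ = 5 → F.
Square (2°×1°, digits 0–9): lon ⌊17.05/2⌋ = 8; lat ⌊5.28/1⌋ = 5.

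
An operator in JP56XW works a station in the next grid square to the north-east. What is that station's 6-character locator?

JP66ax

Longitude subsquare x = 23; +1 → 24, wraps to 0 = a, carry into square.
Longitude square 5; +1 → 6.
Latitude subsquare w = 22; +1 → 23 = x.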